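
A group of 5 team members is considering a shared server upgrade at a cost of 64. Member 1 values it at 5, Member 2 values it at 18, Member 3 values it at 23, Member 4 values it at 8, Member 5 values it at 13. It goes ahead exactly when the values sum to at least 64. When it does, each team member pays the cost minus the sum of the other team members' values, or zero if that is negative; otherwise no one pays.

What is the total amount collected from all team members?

Total value 67 ≥ cost 64, so it is built.
Member 1: others sum to 62; max(0, 64 - 62) = 2.
Member 2: others sum to 49; max(0, 64 - 49) = 15.
Member 3: others sum to 44; max(0, 64 - 44) = 20.
Member 4: others sum to 59; max(0, 64 - 59) = 5.
Member 5: others sum to 54; max(0, 64 - 54) = 10.
Total collected = 2 + 15 + 20 + 5 + 10 = 52.

52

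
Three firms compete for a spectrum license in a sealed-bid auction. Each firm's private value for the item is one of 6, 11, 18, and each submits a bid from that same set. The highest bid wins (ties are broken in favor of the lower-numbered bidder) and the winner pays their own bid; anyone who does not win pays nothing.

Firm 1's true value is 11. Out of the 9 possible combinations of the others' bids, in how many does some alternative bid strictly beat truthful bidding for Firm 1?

Others bid (6, 6): truth gives 0; bid 6 gives 5 > 0. Violating.
Others bid (6, 11): truth gives 0; no alternative beats it.
Others bid (6, 18): truth gives 0; no alternative beats it.
(Checking all 9 profiles: 1 has a profitable deviation, 8 do not.)

1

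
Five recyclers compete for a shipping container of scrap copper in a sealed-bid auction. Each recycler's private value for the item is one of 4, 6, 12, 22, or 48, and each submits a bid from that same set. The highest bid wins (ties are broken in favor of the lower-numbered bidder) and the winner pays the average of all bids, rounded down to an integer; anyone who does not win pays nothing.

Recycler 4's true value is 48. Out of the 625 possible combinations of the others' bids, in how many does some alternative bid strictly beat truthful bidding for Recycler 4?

108

Others bid (4, 4, 4, 4): truth gives 36; bid 6 gives 44 > 36. Violating.
Others bid (4, 4, 4, 6): truth gives 35; bid 6 gives 44 > 35. Violating.
Others bid (4, 4, 4, 12): truth gives 34; bid 12 gives 41 > 34. Violating.
Others bid (4, 4, 4, 22): truth gives 32; bid 22 gives 37 > 32. Violating.
Others bid (4, 4, 4, 48): truth gives 27; no alternative beats it.
Others bid (4, 4, 6, 48): truth gives 26; no alternative beats it.
(Checking all 625 profiles: 108 have a profitable deviation, 517 do not.)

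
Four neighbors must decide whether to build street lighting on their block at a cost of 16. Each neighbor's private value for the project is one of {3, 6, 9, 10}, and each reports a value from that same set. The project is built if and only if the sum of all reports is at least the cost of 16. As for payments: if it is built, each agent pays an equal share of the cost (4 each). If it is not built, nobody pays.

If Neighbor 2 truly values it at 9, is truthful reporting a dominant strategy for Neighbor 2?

Check each profile of the others' reports and compare truth against every alternative report.
Others report (3, 3, 3): truth gives 5, best alternative gives 5.
Others report (3, 3, 6): truth gives 5, best alternative gives 5.
Others report (3, 3, 9): truth gives 5, best alternative gives 5.
Others report (3, 3, 10): truth gives 5, best alternative gives 5.
Others report (3, 6, 3): truth gives 5, best alternative gives 5.
Others report (3, 6, 6): truth gives 5, best alternative gives 5.
(Remaining 58 profiles checked similarly; truth is weakly best in each.)
In every case the truthful report is at least as good as any alternative, so it is a dominant strategy.

Yes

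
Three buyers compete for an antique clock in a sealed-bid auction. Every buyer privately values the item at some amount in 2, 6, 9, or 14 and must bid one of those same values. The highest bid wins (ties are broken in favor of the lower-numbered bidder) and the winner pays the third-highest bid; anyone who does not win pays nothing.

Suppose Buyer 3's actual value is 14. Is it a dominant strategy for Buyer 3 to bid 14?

Yes

Check each profile of the others' bids and compare truth against every alternative bid.
Others bid (2, 9): truth gives 12, best alternative gives 0.
Others bid (9, 2): truth gives 12, best alternative gives 0.
Others bid (6, 9): truth gives 8, best alternative gives 0.
Others bid (9, 6): truth gives 8, best alternative gives 0.
Others bid (9, 9): truth gives 5, best alternative gives 0.
Others bid (2, 2): truth gives 12, best alternative gives 12.
(Remaining 10 profiles checked similarly; truth is weakly best in each.)
In every case the truthful bid is at least as good as any alternative, so it is a dominant strategy.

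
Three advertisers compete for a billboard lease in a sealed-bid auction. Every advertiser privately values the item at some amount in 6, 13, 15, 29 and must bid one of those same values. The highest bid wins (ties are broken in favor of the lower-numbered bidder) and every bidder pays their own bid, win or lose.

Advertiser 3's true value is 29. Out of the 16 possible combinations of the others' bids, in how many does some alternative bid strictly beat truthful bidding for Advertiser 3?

Others bid (6, 6): truth gives 0; bid 13 gives 16 > 0. Violating.
Others bid (6, 13): truth gives 0; bid 15 gives 14 > 0. Violating.
Others bid (6, 29): truth gives -29; bid 6 gives -6 > -29. Violating.
Others bid (13, 6): truth gives 0; bid 15 gives 14 > 0. Violating.
Others bid (6, 15): truth gives 0; no alternative beats it.
Others bid (13, 15): truth gives 0; no alternative beats it.
(Checking all 16 profiles: 11 have a profitable deviation, 5 do not.)

11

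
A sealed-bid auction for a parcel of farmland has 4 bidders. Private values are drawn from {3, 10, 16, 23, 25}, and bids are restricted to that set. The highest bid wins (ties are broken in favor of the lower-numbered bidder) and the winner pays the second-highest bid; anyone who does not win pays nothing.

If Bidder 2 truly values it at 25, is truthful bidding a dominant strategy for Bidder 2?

Yes

Check each profile of the others' bids and compare truth against every alternative bid.
Others bid (23, 3, 3): truth gives 2, best alternative gives 0.
Others bid (23, 3, 10): truth gives 2, best alternative gives 0.
Others bid (23, 3, 16): truth gives 2, best alternative gives 0.
Others bid (23, 3, 23): truth gives 2, best alternative gives 0.
Others bid (23, 10, 3): truth gives 2, best alternative gives 0.
Others bid (23, 10, 10): truth gives 2, best alternative gives 0.
(Remaining 119 profiles checked similarly; truth is weakly best in each.)
In every case the truthful bid is at least as good as any alternative, so it is a dominant strategy.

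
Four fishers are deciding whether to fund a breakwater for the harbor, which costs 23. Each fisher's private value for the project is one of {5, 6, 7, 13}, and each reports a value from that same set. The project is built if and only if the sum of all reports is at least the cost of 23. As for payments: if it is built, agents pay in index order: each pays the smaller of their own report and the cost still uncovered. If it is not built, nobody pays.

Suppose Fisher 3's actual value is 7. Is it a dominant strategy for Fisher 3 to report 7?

No

Consider the case where Fisher 1 reports 5, Fisher 2 reports 5 and Fisher 4 reports 7.
Truthful report 7: project built, pays 7, utility 7 - 7 = 0.
Report 6 instead: project built, pays 6, utility 7 - 6 = 1.
Since 1 > 0, reporting 6 is strictly better here, so truthful reporting is not dominant.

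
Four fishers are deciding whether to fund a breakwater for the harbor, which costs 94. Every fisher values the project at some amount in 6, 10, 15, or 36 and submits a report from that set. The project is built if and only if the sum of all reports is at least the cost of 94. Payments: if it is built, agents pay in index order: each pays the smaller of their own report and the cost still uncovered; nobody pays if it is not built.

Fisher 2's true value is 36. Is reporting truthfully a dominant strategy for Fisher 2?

No

Consider the case where Fisher 1 reports 10, Fisher 3 reports 36 and Fisher 4 reports 36.
Truthful report 36: project built, pays 36, utility 36 - 36 = 0.
Report 15 instead: project built, pays 15, utility 36 - 15 = 21.
Since 21 > 0, reporting 15 is strictly better here, so truthful reporting is not dominant.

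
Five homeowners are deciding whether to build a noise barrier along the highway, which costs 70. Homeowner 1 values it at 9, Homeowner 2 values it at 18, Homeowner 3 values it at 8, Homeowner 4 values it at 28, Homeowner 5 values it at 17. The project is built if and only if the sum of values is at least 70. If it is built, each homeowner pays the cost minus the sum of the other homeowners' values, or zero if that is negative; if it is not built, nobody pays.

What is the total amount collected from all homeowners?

Total value 80 ≥ cost 70, so it is built.
Homeowner 1: others sum to 71; max(0, 70 - 71) = 0.
Homeowner 2: others sum to 62; max(0, 70 - 62) = 8.
Homeowner 3: others sum to 72; max(0, 70 - 72) = 0.
Homeowner 4: others sum to 52; max(0, 70 - 52) = 18.
Homeowner 5: others sum to 63; max(0, 70 - 63) = 7.
Total collected = 0 + 8 + 0 + 18 + 7 = 33.

33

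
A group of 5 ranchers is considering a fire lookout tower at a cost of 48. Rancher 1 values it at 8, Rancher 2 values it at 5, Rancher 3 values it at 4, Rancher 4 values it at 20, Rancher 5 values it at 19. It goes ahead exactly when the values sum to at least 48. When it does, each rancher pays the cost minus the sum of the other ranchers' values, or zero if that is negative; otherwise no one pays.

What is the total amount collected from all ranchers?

23

Total value 56 ≥ cost 48, so it is built.
Rancher 1: others sum to 48; max(0, 48 - 48) = 0.
Rancher 2: others sum to 51; max(0, 48 - 51) = 0.
Rancher 3: others sum to 52; max(0, 48 - 52) = 0.
Rancher 4: others sum to 36; max(0, 48 - 36) = 12.
Rancher 5: others sum to 37; max(0, 48 - 37) = 11.
Total collected = 0 + 0 + 0 + 12 + 11 = 23.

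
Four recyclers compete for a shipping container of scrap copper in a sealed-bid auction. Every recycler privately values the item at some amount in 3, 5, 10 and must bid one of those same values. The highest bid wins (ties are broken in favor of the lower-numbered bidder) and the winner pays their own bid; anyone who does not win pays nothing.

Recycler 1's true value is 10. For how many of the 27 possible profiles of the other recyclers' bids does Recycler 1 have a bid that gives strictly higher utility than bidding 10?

Others bid (3, 3, 3): truth gives 0; bid 3 gives 7 > 0. Violating.
Others bid (3, 3, 5): truth gives 0; bid 5 gives 5 > 0. Violating.
Others bid (3, 5, 3): truth gives 0; bid 5 gives 5 > 0. Violating.
Others bid (3, 5, 5): truth gives 0; bid 5 gives 5 > 0. Violating.
Others bid (3, 3, 10): truth gives 0; no alternative beats it.
Others bid (3, 5, 10): truth gives 0; no alternative beats it.
(Checking all 27 profiles: 8 have a profitable deviation, 19 do not.)

8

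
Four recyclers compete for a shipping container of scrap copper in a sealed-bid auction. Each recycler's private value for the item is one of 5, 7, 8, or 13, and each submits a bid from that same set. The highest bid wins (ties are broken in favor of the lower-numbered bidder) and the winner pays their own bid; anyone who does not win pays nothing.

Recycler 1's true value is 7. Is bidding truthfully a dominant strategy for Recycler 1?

Consider the case where Recycler 2 bids 5, Recycler 3 bids 5 and Recycler 4 bids 5.
Truthful bid 7: wins, pays 7, utility 7 - 7 = 0.
Bid 5 instead: wins, pays 5, utility 7 - 5 = 2.
Since 2 > 0, bidding 5 is strictly better here, so truthful bidding is not dominant.

No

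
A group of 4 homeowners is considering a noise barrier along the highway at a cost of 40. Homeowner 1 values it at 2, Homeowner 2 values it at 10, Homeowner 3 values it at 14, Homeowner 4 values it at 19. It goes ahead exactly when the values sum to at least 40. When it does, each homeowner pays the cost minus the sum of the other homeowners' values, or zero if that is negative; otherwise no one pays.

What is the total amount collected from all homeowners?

28

Total value 45 ≥ cost 40, so it is built.
Homeowner 1: others sum to 43; max(0, 40 - 43) = 0.
Homeowner 2: others sum to 35; max(0, 40 - 35) = 5.
Homeowner 3: others sum to 31; max(0, 40 - 31) = 9.
Homeowner 4: others sum to 26; max(0, 40 - 26) = 14.
Total collected = 0 + 5 + 9 + 14 = 28.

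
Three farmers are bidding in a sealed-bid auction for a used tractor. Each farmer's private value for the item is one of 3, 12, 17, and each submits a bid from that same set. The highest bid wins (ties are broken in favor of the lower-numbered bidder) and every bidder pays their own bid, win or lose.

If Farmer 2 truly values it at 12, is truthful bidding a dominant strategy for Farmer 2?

No

Consider the case where Farmer 1 bids 3 and Farmer 3 bids 17.
Truthful bid 12: loses but pays 12, utility -12.
Bid 3 instead: loses but pays 3, utility -3.
Since -3 > -12, bidding 3 is strictly better here, so truthful bidding is not dominant.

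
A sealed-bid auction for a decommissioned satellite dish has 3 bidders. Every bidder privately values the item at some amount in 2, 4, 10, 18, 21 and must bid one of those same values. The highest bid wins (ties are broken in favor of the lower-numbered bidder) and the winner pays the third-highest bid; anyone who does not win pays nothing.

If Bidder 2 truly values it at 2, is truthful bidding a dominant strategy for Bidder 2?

Check each profile of the others' bids and compare truth against every alternative bid.
Others bid (2, 2): truth gives 0, best alternative gives 0.
Others bid (2, 4): truth gives 0, best alternative gives 0.
Others bid (2, 10): truth gives 0, best alternative gives 0.
Others bid (2, 18): truth gives 0, best alternative gives 0.
Others bid (2, 21): truth gives 0, best alternative gives 0.
Others bid (4, 2): truth gives 0, best alternative gives 0.
(Remaining 19 profiles checked similarly; truth is weakly best in each.)
In every case the truthful bid is at least as good as any alternative, so it is a dominant strategy.

Yes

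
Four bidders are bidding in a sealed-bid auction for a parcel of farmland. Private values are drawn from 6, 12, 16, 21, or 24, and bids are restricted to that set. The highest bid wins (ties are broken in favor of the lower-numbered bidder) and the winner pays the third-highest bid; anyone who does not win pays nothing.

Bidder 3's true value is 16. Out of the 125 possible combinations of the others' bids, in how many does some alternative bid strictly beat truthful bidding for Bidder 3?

Others bid (6, 6, 21): truth gives 0; bid 21 gives 10 > 0. Violating.
Others bid (6, 6, 24): truth gives 0; bid 24 gives 10 > 0. Violating.
Others bid (6, 12, 21): truth gives 0; bid 21 gives 4 > 0. Violating.
Others bid (6, 12, 24): truth gives 0; bid 24 gives 4 > 0. Violating.
Others bid (6, 6, 6): truth gives 10; no alternative beats it.
Others bid (6, 6, 12): truth gives 10; no alternative beats it.
(Checking all 125 profiles: 24 have a profitable deviation, 101 do not.)

24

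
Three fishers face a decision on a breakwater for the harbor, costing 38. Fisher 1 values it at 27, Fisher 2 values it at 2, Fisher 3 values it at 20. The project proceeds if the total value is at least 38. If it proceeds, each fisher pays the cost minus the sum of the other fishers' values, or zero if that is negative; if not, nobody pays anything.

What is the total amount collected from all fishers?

Total value 49 ≥ cost 38, so it is built.
Fisher 1: others sum to 22; max(0, 38 - 22) = 16.
Fisher 2: others sum to 47; max(0, 38 - 47) = 0.
Fisher 3: others sum to 29; max(0, 38 - 29) = 9.
Total collected = 16 + 0 + 9 = 25.

25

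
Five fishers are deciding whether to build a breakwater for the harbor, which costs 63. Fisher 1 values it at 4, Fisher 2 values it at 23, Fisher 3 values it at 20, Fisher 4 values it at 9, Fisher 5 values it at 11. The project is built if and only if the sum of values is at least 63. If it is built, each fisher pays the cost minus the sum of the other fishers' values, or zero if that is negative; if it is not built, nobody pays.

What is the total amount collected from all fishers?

Total value 67 ≥ cost 63, so it is built.
Fisher 1: others sum to 63; max(0, 63 - 63) = 0.
Fisher 2: others sum to 44; max(0, 63 - 44) = 19.
Fisher 3: others sum to 47; max(0, 63 - 47) = 16.
Fisher 4: others sum to 58; max(0, 63 - 58) = 5.
Fisher 5: others sum to 56; max(0, 63 - 56) = 7.
Total collected = 0 + 19 + 16 + 5 + 7 = 47.

47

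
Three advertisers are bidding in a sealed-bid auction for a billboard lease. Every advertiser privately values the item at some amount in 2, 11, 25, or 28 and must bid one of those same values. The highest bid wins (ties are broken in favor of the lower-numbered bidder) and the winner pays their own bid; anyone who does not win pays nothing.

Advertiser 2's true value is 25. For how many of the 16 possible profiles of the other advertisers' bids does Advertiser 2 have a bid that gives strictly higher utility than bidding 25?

Others bid (2, 2): truth gives 0; bid 11 gives 14 > 0. Violating.
Others bid (2, 11): truth gives 0; bid 11 gives 14 > 0. Violating.
Others bid (2, 25): truth gives 0; no alternative beats it.
Others bid (2, 28): truth gives 0; no alternative beats it.
(Checking all 16 profiles: 2 have a profitable deviation, 14 do not.)

2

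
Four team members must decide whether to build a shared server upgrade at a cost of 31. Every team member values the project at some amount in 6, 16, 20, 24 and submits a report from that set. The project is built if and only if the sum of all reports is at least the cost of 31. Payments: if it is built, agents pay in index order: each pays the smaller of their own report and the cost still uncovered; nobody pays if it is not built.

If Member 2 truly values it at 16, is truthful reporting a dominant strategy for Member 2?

Consider the case where Member 1 reports 6, Member 3 reports 6 and Member 4 reports 16.
Truthful report 16: project built, pays 16, utility 16 - 16 = 0.
Report 6 instead: project built, pays 6, utility 16 - 6 = 10.
Since 10 > 0, reporting 6 is strictly better here, so truthful reporting is not dominant.

No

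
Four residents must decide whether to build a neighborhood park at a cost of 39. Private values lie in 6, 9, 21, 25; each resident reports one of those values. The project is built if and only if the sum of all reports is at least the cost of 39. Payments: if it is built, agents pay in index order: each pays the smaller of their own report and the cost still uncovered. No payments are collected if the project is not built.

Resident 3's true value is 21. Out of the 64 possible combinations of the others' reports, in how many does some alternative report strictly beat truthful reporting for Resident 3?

32

Others report (6, 6, 21): truth gives 0; report 6 gives 15 > 0. Violating.
Others report (6, 6, 25): truth gives 0; report 6 gives 15 > 0. Violating.
Others report (6, 9, 21): truth gives 0; report 6 gives 15 > 0. Violating.
Others report (6, 9, 25): truth gives 0; report 6 gives 15 > 0. Violating.
Others report (6, 6, 6): truth gives 0; no alternative beats it.
Others report (6, 6, 9): truth gives 0; no alternative beats it.
(Checking all 64 profiles: 32 have a profitable deviation, 32 do not.)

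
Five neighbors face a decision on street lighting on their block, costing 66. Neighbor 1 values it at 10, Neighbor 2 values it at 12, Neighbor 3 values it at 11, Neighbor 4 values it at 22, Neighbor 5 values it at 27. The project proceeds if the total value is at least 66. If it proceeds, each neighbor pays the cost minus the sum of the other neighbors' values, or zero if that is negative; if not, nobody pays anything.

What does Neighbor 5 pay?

Total value 82 ≥ cost 66, so the project is built.
The other neighbors' values sum to 55.
Cost minus that sum is 66 - 55 = 11.

11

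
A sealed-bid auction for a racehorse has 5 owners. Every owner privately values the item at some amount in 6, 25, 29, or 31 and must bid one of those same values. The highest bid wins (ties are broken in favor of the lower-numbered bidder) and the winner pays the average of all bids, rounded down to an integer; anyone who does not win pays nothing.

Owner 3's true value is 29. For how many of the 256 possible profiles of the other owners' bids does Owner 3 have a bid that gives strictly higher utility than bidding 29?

100

Others bid (6, 6, 6, 6): truth gives 19; bid 25 gives 20 > 19. Violating.
Others bid (6, 6, 6, 25): truth gives 15; bid 25 gives 16 > 15. Violating.
Others bid (6, 6, 6, 31): truth gives 0; bid 31 gives 13 > 0. Violating.
Others bid (6, 6, 25, 6): truth gives 15; bid 25 gives 16 > 15. Violating.
Others bid (6, 6, 6, 29): truth gives 14; no alternative beats it.
Others bid (6, 6, 25, 29): truth gives 10; no alternative beats it.
(Checking all 256 profiles: 100 have a profitable deviation, 156 do not.)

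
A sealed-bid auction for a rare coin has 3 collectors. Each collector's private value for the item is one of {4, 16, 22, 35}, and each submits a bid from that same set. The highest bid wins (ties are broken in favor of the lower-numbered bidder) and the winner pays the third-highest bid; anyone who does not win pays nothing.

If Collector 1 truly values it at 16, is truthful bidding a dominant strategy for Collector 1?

Consider the case where Collector 2 bids 4 and Collector 3 bids 22.
Truthful bid 16: loses, pays 0, utility 0.
Bid 22 instead: wins, pays 4, utility 16 - 4 = 12.
Since 12 > 0, bidding 22 is strictly better here, so truthful bidding is not dominant.

No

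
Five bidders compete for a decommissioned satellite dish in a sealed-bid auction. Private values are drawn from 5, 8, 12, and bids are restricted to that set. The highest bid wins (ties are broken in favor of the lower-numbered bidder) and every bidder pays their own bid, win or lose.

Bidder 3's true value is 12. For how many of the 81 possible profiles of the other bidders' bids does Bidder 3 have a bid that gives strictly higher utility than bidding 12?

49

Others bid (5, 5, 5, 5): truth gives 0; bid 8 gives 4 > 0. Violating.
Others bid (5, 5, 5, 8): truth gives 0; bid 8 gives 4 > 0. Violating.
Others bid (5, 5, 8, 5): truth gives 0; bid 8 gives 4 > 0. Violating.
Others bid (5, 5, 8, 8): truth gives 0; bid 8 gives 4 > 0. Violating.
Others bid (5, 5, 5, 12): truth gives 0; no alternative beats it.
Others bid (5, 5, 8, 12): truth gives 0; no alternative beats it.
(Checking all 81 profiles: 49 have a profitable deviation, 32 do not.)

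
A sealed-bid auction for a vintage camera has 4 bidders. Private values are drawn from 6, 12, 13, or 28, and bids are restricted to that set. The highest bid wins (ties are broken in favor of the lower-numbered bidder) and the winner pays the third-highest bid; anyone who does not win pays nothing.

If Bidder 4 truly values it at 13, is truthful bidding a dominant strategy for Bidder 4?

Consider the case where Bidder 1 bids 6, Bidder 2 bids 6 and Bidder 3 bids 13.
Truthful bid 13: loses, pays 0, utility 0.
Bid 28 instead: wins, pays 6, utility 13 - 6 = 7.
Since 7 > 0, bidding 28 is strictly better here, so truthful bidding is not dominant.

No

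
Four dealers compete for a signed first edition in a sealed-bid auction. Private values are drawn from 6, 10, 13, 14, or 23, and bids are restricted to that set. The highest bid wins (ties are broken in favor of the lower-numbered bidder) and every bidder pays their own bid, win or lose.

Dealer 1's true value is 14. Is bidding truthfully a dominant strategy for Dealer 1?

Consider the case where Dealer 2 bids 6, Dealer 3 bids 6 and Dealer 4 bids 6.
Truthful bid 14: wins, pays 14, utility 14 - 14 = 0.
Bid 6 instead: wins, pays 6, utility 14 - 6 = 8.
Since 8 > 0, bidding 6 is strictly better here, so truthful bidding is not dominant.

No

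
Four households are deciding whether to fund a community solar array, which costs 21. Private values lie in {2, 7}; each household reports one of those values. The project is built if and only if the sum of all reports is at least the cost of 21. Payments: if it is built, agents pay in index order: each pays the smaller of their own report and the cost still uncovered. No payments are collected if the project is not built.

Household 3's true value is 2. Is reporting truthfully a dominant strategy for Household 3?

Check each profile of the others' reports and compare truth against every alternative report.
Others report (2, 7, 7): truth gives 0, best alternative gives -5.
Others report (7, 2, 7): truth gives 0, best alternative gives -5.
Others report (7, 7, 2): truth gives 0, best alternative gives -5.
Others report (7, 7, 7): truth gives 0, best alternative gives -5.
Others report (2, 2, 2): truth gives 0, best alternative gives 0.
Others report (2, 2, 7): truth gives 0, best alternative gives 0.
(Remaining 2 profiles checked similarly; truth is weakly best in each.)
In every case the truthful report is at least as good as any alternative, so it is a dominant strategy.

Yes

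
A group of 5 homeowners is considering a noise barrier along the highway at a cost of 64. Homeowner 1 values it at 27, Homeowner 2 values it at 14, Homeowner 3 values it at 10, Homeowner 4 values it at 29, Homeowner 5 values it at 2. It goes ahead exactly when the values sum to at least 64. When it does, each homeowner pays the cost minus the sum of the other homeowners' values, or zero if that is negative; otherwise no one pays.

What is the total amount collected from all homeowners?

20

Total value 82 ≥ cost 64, so it is built.
Homeowner 1: others sum to 55; max(0, 64 - 55) = 9.
Homeowner 2: others sum to 68; max(0, 64 - 68) = 0.
Homeowner 3: others sum to 72; max(0, 64 - 72) = 0.
Homeowner 4: others sum to 53; max(0, 64 - 53) = 11.
Homeowner 5: others sum to 80; max(0, 64 - 80) = 0.
Total collected = 9 + 0 + 0 + 11 + 0 = 20.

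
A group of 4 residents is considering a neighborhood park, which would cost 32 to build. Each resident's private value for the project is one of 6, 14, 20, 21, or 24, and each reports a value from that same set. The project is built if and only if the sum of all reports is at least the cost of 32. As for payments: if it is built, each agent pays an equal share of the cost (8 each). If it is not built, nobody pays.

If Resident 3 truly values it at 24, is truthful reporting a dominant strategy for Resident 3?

Check each profile of the others' reports and compare truth against every alternative report.
Others report (6, 6, 6): truth gives 16, best alternative gives 16.
Others report (6, 6, 14): truth gives 16, best alternative gives 16.
Others report (6, 6, 20): truth gives 16, best alternative gives 16.
Others report (6, 6, 21): truth gives 16, best alternative gives 16.
Others report (6, 6, 24): truth gives 16, best alternative gives 16.
Others report (6, 14, 6): truth gives 16, best alternative gives 16.
(Remaining 119 profiles checked similarly; truth is weakly best in each.)
In every case the truthful report is at least as good as any alternative, so it is a dominant strategy.

Yes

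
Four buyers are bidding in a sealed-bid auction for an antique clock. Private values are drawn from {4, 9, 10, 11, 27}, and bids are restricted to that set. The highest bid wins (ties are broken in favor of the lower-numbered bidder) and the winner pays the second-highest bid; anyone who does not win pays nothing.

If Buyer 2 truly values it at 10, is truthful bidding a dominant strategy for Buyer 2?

Yes

Check each profile of the others' bids and compare truth against every alternative bid.
Others bid (4, 4, 4): truth gives 6, best alternative gives 6.
Others bid (4, 4, 9): truth gives 1, best alternative gives 1.
Others bid (4, 9, 4): truth gives 1, best alternative gives 1.
Others bid (4, 9, 9): truth gives 1, best alternative gives 1.
Others bid (9, 4, 4): truth gives 1, best alternative gives 1.
Others bid (9, 4, 9): truth gives 1, best alternative gives 1.
(Remaining 119 profiles checked similarly; truth is weakly best in each.)
In every case the truthful bid is at least as good as any alternative, so it is a dominant strategy.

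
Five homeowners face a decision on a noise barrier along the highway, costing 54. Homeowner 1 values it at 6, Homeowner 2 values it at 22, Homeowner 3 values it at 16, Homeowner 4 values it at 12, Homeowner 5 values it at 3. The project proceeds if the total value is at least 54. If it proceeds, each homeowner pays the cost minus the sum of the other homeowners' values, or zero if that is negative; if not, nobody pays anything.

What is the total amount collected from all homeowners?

36

Total value 59 ≥ cost 54, so it is built.
Homeowner 1: others sum to 53; max(0, 54 - 53) = 1.
Homeowner 2: others sum to 37; max(0, 54 - 37) = 17.
Homeowner 3: others sum to 43; max(0, 54 - 43) = 11.
Homeowner 4: others sum to 47; max(0, 54 - 47) = 7.
Homeowner 5: others sum to 56; max(0, 54 - 56) = 0.
Total collected = 1 + 17 + 11 + 7 + 0 = 36.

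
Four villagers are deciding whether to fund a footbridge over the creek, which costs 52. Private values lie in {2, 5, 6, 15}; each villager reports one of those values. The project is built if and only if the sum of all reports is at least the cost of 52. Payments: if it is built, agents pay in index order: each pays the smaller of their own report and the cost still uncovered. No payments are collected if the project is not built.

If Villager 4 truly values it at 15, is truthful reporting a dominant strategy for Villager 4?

Yes

Check each profile of the others' reports and compare truth against every alternative report.
Others report (15, 15, 15): truth gives 8, best alternative gives 0.
Others report (2, 2, 2): truth gives 0, best alternative gives 0.
Others report (2, 2, 5): truth gives 0, best alternative gives 0.
Others report (2, 2, 6): truth gives 0, best alternative gives 0.
Others report (2, 2, 15): truth gives 0, best alternative gives 0.
Others report (2, 5, 2): truth gives 0, best alternative gives 0.
(Remaining 58 profiles checked similarly; truth is weakly best in each.)
In every case the truthful report is at least as good as any alternative, so it is a dominant strategy.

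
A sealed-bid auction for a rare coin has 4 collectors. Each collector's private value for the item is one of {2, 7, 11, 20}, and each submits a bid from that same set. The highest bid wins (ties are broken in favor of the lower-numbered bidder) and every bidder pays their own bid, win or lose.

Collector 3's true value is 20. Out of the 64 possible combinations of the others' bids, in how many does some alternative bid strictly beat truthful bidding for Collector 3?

Others bid (2, 2, 2): truth gives 0; bid 7 gives 13 > 0. Violating.
Others bid (2, 2, 7): truth gives 0; bid 7 gives 13 > 0. Violating.
Others bid (2, 2, 11): truth gives 0; bid 11 gives 9 > 0. Violating.
Others bid (2, 7, 2): truth gives 0; bid 11 gives 9 > 0. Violating.
Others bid (2, 2, 20): truth gives 0; no alternative beats it.
Others bid (2, 7, 20): truth gives 0; no alternative beats it.
(Checking all 64 profiles: 40 have a profitable deviation, 24 do not.)

40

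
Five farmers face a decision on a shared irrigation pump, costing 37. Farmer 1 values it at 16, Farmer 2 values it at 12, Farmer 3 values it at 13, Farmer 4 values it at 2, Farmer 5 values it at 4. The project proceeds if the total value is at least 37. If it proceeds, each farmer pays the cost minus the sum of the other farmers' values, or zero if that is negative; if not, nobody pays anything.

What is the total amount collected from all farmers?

11

Total value 47 ≥ cost 37, so it is built.
Farmer 1: others sum to 31; max(0, 37 - 31) = 6.
Farmer 2: others sum to 35; max(0, 37 - 35) = 2.
Farmer 3: others sum to 34; max(0, 37 - 34) = 3.
Farmer 4: others sum to 45; max(0, 37 - 45) = 0.
Farmer 5: others sum to 43; max(0, 37 - 43) = 0.
Total collected = 6 + 2 + 3 + 0 + 0 = 11.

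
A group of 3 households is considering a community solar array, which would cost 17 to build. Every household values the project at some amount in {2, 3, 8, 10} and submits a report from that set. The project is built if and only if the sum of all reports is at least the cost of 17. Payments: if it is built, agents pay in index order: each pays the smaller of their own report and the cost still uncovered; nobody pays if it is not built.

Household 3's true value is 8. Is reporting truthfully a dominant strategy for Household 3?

Check each profile of the others' reports and compare truth against every alternative report.
Others report (8, 10): truth gives 8, best alternative gives 8.
Others report (10, 8): truth gives 8, best alternative gives 8.
Others report (10, 10): truth gives 8, best alternative gives 8.
Others report (8, 8): truth gives 7, best alternative gives 7.
Others report (3, 10): truth gives 4, best alternative gives 4.
Others report (10, 3): truth gives 4, best alternative gives 4.
(Remaining 10 profiles checked similarly; truth is weakly best in each.)
In every case the truthful report is at least as good as any alternative, so it is a dominant strategy.

Yes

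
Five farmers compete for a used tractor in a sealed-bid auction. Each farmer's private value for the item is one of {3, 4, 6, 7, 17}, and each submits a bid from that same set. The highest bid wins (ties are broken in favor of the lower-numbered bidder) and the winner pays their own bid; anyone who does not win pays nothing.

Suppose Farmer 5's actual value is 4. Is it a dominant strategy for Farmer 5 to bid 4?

Check each profile of the others' bids and compare truth against every alternative bid.
Others bid (3, 3, 3, 3): truth gives 0, best alternative gives 0.
Others bid (3, 3, 3, 4): truth gives 0, best alternative gives 0.
Others bid (3, 3, 3, 6): truth gives 0, best alternative gives 0.
Others bid (3, 3, 3, 7): truth gives 0, best alternative gives 0.
Others bid (3, 3, 3, 17): truth gives 0, best alternative gives 0.
Others bid (3, 3, 4, 3): truth gives 0, best alternative gives 0.
(Remaining 619 profiles checked similarly; truth is weakly best in each.)
In every case the truthful bid is at least as good as any alternative, so it is a dominant strategy.

Yes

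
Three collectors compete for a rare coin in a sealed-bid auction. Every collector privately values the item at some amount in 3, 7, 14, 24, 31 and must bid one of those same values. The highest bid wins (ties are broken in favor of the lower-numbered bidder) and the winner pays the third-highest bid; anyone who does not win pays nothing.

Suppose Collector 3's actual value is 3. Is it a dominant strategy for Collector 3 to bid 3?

Check each profile of the others' bids and compare truth against every alternative bid.
Others bid (3, 3): truth gives 0, best alternative gives 0.
Others bid (3, 7): truth gives 0, best alternative gives 0.
Others bid (3, 14): truth gives 0, best alternative gives 0.
Others bid (3, 24): truth gives 0, best alternative gives 0.
Others bid (3, 31): truth gives 0, best alternative gives 0.
Others bid (7, 3): truth gives 0, best alternative gives 0.
(Remaining 19 profiles checked similarly; truth is weakly best in each.)
In every case the truthful bid is at least as good as any alternative, so it is a dominant strategy.

Yes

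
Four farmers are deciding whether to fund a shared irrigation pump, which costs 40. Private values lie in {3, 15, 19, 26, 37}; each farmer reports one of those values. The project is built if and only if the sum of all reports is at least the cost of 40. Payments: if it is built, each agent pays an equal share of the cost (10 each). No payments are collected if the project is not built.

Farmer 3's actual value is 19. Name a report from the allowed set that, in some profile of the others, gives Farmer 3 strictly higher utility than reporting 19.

Suppose Farmer 1 reports 3, Farmer 2 reports 3 and Farmer 4 reports 3.
Report 19: project not built, utility 0.
Report 37: project built, pays 10, utility 19 - 10 = 9.
So reporting 37 beats truth here (9 > 0).

37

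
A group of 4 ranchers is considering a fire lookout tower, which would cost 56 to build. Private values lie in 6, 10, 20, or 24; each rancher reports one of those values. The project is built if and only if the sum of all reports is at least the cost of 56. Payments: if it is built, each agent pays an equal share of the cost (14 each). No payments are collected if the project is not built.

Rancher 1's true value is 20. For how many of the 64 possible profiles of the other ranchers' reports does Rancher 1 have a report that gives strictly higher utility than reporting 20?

Others report (6, 6, 20): truth gives 0; report 24 gives 6 > 0. Violating.
Others report (6, 20, 6): truth gives 0; report 24 gives 6 > 0. Violating.
Others report (20, 6, 6): truth gives 0; report 24 gives 6 > 0. Violating.
Others report (6, 6, 6): truth gives 0; no alternative beats it.
Others report (6, 6, 10): truth gives 0; no alternative beats it.
(Checking all 64 profiles: 3 have a profitable deviation, 61 do not.)

3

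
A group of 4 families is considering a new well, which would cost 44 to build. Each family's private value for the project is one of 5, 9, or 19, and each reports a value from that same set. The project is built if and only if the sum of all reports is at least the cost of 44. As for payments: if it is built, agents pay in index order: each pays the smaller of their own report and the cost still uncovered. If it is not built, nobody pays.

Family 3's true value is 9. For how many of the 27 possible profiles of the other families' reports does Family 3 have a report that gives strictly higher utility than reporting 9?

Others report (5, 19, 19): truth gives 0; report 5 gives 4 > 0. Violating.
Others report (9, 19, 19): truth gives 0; report 5 gives 4 > 0. Violating.
Others report (19, 5, 19): truth gives 0; report 5 gives 4 > 0. Violating.
Others report (19, 9, 19): truth gives 0; report 5 gives 4 > 0. Violating.
Others report (5, 5, 5): truth gives 0; no alternative beats it.
Others report (5, 5, 9): truth gives 0; no alternative beats it.
(Checking all 27 profiles: 7 have a profitable deviation, 20 do not.)

7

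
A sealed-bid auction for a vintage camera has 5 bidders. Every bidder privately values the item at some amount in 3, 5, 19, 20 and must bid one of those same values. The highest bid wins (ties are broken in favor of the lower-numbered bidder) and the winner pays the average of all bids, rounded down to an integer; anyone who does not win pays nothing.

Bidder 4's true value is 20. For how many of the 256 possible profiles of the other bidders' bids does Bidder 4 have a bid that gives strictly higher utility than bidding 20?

Others bid (3, 3, 3, 3): truth gives 14; bid 5 gives 17 > 14. Violating.
Others bid (3, 3, 3, 5): truth gives 14; bid 5 gives 17 > 14. Violating.
Others bid (3, 3, 5, 19): truth gives 10; bid 19 gives 11 > 10. Violating.
Others bid (3, 5, 3, 19): truth gives 10; bid 19 gives 11 > 10. Violating.
Others bid (3, 3, 3, 19): truth gives 11; no alternative beats it.
Others bid (3, 3, 3, 20): truth gives 11; no alternative beats it.
(Checking all 256 profiles: 6 have a profitable deviation, 250 do not.)

6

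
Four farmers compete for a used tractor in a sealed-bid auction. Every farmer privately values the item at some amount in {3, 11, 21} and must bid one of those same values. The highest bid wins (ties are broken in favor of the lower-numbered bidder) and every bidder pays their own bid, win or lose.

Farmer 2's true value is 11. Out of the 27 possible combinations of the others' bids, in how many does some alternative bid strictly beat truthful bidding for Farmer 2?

23

Others bid (3, 3, 21): truth gives -11; bid 3 gives -3 > -11. Violating.
Others bid (3, 11, 21): truth gives -11; bid 3 gives -3 > -11. Violating.
Others bid (3, 21, 3): truth gives -11; bid 3 gives -3 > -11. Violating.
Others bid (3, 21, 11): truth gives -11; bid 3 gives -3 > -11. Violating.
Others bid (3, 3, 3): truth gives 0; no alternative beats it.
Others bid (3, 3, 11): truth gives 0; no alternative beats it.
(Checking all 27 profiles: 23 have a profitable deviation, 4 do not.)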